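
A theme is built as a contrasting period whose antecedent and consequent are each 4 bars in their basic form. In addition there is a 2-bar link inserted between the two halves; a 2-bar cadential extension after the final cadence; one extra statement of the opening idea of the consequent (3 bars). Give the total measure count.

Basic contrasting period: 4 + 4 = 8 bars.
8 (basic form) + 2 (link) + 2 (cadential extension) + 3 (extra statement) = 15.

15 measures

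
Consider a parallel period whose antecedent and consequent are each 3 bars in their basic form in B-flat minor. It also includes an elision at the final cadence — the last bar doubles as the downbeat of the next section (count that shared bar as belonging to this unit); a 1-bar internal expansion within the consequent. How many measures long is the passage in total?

7 measures

Basic parallel period: 3 + 3 = 6 bars.
6 (basic form) + 1 (internal expansion) = 7.
The elision shares a bar with the next section but does not change this unit's count.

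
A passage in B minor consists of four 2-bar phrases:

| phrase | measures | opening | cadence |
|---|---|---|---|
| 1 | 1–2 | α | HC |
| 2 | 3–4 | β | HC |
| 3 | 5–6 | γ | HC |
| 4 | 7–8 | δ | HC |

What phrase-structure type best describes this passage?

phrase group

Phrase 4 ends with a half cadence, no stronger than phrase 2's half cadence, so the four phrases do not form a double period; nor do phrases 3–4 duplicate 1–2, so it is not a repeated period. With no phrase reaching a conclusive cadence, the passage is a phrase group.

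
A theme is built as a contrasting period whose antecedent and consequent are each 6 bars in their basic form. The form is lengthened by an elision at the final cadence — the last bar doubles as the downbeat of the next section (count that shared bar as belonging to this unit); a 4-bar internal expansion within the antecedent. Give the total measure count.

Basic contrasting period: 6 + 6 = 12 bars.
12 (basic form) + 4 (internal expansion) = 16.
The elision shares a bar with the next section but does not change this unit's count.

16 measures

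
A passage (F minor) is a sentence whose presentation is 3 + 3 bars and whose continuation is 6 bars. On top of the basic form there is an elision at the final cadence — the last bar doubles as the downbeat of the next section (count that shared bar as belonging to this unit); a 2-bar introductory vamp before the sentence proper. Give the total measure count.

Basic sentence: 3 + 3 + 6 = 12 bars.
12 (basic form) + 2 (introduction) = 14.
The elision shares a bar with the next section but does not change this unit's count.

14 measures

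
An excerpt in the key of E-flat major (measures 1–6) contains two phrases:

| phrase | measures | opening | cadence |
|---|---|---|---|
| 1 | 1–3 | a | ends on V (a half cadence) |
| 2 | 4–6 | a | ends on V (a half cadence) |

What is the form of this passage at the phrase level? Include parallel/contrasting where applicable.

repeated phrase

Both phrases have the same opening (a) and the same cadence (half cadence): the second is a restatement, not a consequent, so this is a repeated phrase rather than a period.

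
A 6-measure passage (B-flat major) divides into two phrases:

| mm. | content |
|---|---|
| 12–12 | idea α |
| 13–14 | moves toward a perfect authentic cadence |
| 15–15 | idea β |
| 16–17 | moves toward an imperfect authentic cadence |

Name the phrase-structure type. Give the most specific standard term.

The second phrase closes with an imperfect authentic cadence, which is not stronger than the first phrase's perfect authentic cadence; without a weak→strong cadential pair there is no antecedent–consequent relationship, so this is a phrase group rather than a period.

phrase group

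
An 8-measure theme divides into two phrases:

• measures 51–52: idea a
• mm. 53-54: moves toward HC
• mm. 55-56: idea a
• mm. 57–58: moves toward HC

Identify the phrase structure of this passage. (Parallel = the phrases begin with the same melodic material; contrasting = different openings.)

repeated phrase

Both phrases have the same opening (a) and the same cadence (half cadence): the second is a restatement, not a consequent, so this is a repeated phrase rather than a period.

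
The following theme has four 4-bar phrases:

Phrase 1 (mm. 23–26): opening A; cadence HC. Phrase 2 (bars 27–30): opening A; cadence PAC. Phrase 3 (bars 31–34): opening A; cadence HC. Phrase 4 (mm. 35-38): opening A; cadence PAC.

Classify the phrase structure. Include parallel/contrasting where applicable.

The cadence pattern HC–PAC–HC–PAC is weak–strong twice, and phrases 3–4 restate phrases 1–2: a period heard twice, not a double period (which would end weakly at phrase 2).

repeated period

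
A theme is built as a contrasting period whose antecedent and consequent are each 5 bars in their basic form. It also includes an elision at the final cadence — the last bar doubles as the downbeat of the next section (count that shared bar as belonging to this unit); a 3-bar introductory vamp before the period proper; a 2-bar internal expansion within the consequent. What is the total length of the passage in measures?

15 measures

Basic contrasting period: 5 + 5 = 10 bars.
10 (basic form) + 3 (introduction) + 2 (internal expansion) = 15.
The elision shares a bar with the next section but does not change this unit's count.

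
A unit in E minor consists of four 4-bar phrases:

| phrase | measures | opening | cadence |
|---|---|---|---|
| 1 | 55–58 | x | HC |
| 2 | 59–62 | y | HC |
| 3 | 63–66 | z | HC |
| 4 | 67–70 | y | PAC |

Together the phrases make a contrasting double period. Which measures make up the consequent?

In a double period the first pair of phrases (ending half cadence) is the large antecedent and the second pair (ending perfect authentic cadence) is the large consequent; the consequent is measures 63–70.

measures 63–70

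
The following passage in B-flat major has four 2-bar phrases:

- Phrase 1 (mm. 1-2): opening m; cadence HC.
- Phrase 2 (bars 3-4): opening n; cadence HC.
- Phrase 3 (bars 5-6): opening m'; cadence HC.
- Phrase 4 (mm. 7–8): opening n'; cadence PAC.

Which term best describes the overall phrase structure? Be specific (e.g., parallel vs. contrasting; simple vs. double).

parallel double period

Four phrases in two halves: the first half (mm. 1–4) ends with a half cadence, the second (bars 5–8) with a perfect authentic cadence — a large antecedent–consequent pair, i.e. a double period.
Phrase 3 begins with the same material as phrase 1, making it parallel.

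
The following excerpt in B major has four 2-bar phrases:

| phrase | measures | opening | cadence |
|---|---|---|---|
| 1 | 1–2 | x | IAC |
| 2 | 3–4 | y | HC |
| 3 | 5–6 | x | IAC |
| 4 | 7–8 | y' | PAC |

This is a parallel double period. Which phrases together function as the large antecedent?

phrases 1 and 2

In a double period the first pair of phrases (ending half cadence) is the large antecedent and the second pair (ending perfect authentic cadence) is the large consequent; the antecedent is phrases 1 and 2.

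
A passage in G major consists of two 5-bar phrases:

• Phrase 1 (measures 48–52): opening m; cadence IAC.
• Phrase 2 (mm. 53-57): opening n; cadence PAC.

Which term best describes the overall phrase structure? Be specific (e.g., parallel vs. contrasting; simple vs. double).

Phrase 1 ends with an imperfect authentic cadence (weaker) and phrase 2 with a perfect authentic cadence (stronger): antecedent + consequent = a period.
The two phrases open with different material (m / n), so the period is contrasting.

contrasting period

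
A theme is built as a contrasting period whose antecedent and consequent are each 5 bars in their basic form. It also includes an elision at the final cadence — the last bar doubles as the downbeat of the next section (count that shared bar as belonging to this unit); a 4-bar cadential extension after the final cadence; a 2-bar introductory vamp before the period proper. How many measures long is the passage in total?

16 measures

Basic contrasting period: 5 + 5 = 10 bars.
10 (basic form) + 4 (cadential extension) + 2 (introduction) = 16.
The elision shares a bar with the next section but does not change this unit's count.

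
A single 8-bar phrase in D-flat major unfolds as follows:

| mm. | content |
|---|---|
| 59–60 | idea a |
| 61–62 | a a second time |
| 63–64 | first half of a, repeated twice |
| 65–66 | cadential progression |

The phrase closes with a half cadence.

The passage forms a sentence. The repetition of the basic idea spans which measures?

measures 61–62

The presentation of a sentence is the basic idea (mm. 59–60) plus its repetition (measures 61-62); the repetition of the basic idea is therefore measures 61-62.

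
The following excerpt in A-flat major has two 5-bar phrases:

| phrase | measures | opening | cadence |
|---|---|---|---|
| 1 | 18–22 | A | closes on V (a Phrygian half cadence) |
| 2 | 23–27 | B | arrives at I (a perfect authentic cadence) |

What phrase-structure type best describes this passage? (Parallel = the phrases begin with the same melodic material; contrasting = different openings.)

contrasting period

Phrase 1 ends with a Phrygian half cadence (weaker) and phrase 2 with a perfect authentic cadence (stronger): antecedent + consequent = a period.
The two phrases open with different material (A / B), so the period is contrasting.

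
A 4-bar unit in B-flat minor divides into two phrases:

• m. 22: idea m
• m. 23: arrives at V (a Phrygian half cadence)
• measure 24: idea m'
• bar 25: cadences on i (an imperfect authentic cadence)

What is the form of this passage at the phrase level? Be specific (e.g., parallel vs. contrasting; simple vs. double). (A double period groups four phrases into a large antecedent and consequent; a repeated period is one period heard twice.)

Phrase 1 ends with a Phrygian half cadence (weaker) and phrase 2 with an imperfect authentic cadence (stronger): antecedent + consequent = a period.
The two phrases open with the same material (m / m'), so the period is parallel.

parallel period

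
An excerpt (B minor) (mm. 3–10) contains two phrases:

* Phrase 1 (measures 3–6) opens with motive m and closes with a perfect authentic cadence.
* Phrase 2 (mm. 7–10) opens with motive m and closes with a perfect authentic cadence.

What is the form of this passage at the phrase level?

Both phrases have the same opening (m) and the same cadence (perfect authentic cadence): the second is a restatement, not a consequent, so this is a repeated phrase rather than a period.

repeated phrase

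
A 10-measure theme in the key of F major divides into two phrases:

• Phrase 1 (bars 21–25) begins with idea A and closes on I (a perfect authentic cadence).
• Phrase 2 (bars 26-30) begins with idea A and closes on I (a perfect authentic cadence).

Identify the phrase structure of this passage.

Both phrases have the same opening (A) and the same cadence (perfect authentic cadence): the second is a restatement, not a consequent, so this is a repeated phrase rather than a period.

repeated phrase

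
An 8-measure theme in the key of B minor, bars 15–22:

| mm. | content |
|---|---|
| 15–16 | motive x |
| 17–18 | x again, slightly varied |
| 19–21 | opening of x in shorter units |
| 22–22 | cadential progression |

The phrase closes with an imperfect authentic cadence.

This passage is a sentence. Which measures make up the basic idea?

The presentation of a sentence is the basic idea (bars 15–16) plus its repetition (mm. 17–18); the basic idea is therefore mm. 15-16.

measures 15–16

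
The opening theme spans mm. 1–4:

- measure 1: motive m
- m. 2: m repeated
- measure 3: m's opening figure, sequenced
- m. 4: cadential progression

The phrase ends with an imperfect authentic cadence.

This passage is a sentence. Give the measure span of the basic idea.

measures 1–1

The presentation of a sentence is the basic idea (m. 1) plus its repetition (bar 2); the basic idea is therefore measure 1.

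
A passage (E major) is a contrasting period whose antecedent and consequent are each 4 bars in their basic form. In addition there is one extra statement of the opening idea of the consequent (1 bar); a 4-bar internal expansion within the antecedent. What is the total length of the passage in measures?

13 measures

Basic contrasting period: 4 + 4 = 8 bars.
8 (basic form) + 1 (extra statement) + 4 (internal expansion) = 13.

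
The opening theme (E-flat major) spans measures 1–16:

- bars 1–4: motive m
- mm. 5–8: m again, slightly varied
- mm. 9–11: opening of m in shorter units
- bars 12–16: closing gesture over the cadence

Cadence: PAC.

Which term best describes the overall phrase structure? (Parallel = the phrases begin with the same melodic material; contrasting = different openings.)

Basic idea (mm. 1–4) + its repetition (mm. 5-8) form the presentation; fragmentation and cadence (mm. 9–16) form the continuation — the 16-bar whole is a sentence.

sentence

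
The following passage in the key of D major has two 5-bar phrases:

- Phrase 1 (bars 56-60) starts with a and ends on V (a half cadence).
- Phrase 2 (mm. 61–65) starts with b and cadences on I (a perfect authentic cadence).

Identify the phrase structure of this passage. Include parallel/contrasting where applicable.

Phrase 1 ends with a half cadence (weaker) and phrase 2 with a perfect authentic cadence (stronger): antecedent + consequent = a period.
The two phrases open with different material (a / b), so the period is contrasting.

contrasting period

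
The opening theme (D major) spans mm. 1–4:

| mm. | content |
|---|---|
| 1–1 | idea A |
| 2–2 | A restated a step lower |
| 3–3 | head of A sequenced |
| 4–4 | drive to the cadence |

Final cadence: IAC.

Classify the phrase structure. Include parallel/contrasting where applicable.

Basic idea (measure 1) + its repetition (measure 2) form the presentation; fragmentation and cadence (mm. 3-4) form the continuation — the 4-bar whole is a sentence.

sentence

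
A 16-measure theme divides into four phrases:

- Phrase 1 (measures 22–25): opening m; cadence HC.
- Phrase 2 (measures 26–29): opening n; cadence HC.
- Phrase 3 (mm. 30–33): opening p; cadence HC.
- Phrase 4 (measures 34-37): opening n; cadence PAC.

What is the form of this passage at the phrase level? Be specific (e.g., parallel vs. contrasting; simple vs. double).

Four phrases in two halves: the first half (mm. 22–29) ends with a half cadence, the second (measures 30-37) with a perfect authentic cadence — a large antecedent–consequent pair, i.e. a double period.
Phrase 3 begins with different material from phrase 1, making it contrasting.

contrasting double period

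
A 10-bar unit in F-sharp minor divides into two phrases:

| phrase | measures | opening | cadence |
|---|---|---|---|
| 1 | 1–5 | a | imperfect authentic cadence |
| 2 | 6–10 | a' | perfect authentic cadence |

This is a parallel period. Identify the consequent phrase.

phrase 2

The phrase ending with the weaker cadence (imperfect authentic cadence) is the antecedent; the one ending more conclusively (perfect authentic cadence) is the consequent. The consequent is phrase 2.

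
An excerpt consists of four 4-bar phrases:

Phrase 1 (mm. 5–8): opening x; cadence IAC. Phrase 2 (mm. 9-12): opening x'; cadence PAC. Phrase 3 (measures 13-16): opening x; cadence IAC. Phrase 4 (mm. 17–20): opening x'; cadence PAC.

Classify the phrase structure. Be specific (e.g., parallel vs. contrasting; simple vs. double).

repeated period

The cadence pattern IAC–PAC–IAC–PAC is weak–strong twice, and phrases 3–4 restate phrases 1–2: a period heard twice, not a double period (which would end weakly at phrase 2).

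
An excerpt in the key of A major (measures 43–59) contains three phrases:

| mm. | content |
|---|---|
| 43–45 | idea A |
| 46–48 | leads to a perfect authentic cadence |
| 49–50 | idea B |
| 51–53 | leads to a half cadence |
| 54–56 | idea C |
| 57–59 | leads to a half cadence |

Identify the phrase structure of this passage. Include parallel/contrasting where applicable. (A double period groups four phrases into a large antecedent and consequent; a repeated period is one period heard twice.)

phrase group

The final phrase closes with a half cadence, which is not stronger than the preceding half cadence; the 3 phrases lack an overall antecedent–consequent design and so form a phrase group.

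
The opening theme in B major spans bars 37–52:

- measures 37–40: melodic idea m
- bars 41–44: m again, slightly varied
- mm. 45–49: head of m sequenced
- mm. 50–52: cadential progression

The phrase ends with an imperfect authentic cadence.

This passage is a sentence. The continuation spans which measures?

After the presentation (measures 37-44), the continuation covers the fragmentation through the cadence: measures 45-52.

measures 45–52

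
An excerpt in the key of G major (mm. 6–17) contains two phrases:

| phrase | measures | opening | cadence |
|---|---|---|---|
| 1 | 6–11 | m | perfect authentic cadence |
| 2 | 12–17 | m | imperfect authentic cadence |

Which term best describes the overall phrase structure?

The second phrase closes with an imperfect authentic cadence, which is not stronger than the first phrase's perfect authentic cadence; without a weak→strong cadential pair there is no antecedent–consequent relationship, so this is a phrase group rather than a period.

phrase group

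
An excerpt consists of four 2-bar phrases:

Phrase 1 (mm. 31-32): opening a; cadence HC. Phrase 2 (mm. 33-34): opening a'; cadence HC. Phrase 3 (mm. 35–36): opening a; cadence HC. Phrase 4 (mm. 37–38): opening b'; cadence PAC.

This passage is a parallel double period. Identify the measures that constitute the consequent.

measures 35–38

In a double period the four phrases pair into a large antecedent (phrases 1–2, ending half cadence) and a large consequent (phrases 3–4, ending perfect authentic cadence). The consequent spans mm. 35–38.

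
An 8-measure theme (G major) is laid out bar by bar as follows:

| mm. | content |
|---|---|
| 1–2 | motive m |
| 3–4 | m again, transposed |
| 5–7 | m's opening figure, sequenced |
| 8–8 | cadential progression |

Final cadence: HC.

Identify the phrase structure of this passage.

sentence

Basic idea (bars 1–2) + its repetition (mm. 3-4) form the presentation; fragmentation and cadence (measures 5–8) form the continuation — the 8-bar whole is a sentence.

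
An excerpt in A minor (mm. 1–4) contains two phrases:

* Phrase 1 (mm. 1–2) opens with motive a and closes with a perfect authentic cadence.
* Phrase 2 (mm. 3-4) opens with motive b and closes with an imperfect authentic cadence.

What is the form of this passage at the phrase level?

The second phrase closes with an imperfect authentic cadence, which is not stronger than the first phrase's perfect authentic cadence; without a weak→strong cadential pair there is no antecedent–consequent relationship, so this is a phrase group rather than a period.

phrase group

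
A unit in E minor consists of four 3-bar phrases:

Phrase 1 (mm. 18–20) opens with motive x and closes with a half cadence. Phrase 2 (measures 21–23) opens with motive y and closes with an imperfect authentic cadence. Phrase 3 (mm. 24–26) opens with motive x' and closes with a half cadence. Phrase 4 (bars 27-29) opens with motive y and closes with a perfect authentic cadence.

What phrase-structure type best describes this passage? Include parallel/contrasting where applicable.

Four phrases in two halves: the first half (measures 18-23) ends with an imperfect authentic cadence, the second (mm. 24–29) with a perfect authentic cadence — a large antecedent–consequent pair, i.e. a double period.
Phrase 3 begins with the same material as phrase 1, making it parallel.

parallel double period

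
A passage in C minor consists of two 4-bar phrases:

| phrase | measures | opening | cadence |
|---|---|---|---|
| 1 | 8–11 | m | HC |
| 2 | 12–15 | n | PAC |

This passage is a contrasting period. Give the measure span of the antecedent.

measures 8–11

The antecedent is the phrase ending with the weaker cadence (half cadence, phrase 1) and the consequent the one ending more conclusively (perfect authentic cadence, phrase 2); the antecedent is mm. 8–11.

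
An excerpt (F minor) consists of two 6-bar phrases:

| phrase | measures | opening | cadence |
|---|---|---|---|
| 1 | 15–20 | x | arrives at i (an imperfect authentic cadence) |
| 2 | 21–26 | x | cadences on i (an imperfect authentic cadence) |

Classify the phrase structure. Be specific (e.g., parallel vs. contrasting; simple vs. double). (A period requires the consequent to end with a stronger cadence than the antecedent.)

Both phrases have the same opening (x) and the same cadence (imperfect authentic cadence): the second is a restatement, not a consequent, so this is a repeated phrase rather than a period.

repeated phrase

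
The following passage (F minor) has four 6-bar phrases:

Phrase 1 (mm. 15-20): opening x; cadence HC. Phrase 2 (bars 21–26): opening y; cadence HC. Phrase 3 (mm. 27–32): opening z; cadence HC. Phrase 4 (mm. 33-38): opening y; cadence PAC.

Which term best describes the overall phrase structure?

contrasting double period

Four phrases in two halves: the first half (mm. 15-26) ends with a half cadence, the second (measures 27–38) with a perfect authentic cadence — a large antecedent–consequent pair, i.e. a double period.
Phrase 3 begins with different material from phrase 1, making it contrasting.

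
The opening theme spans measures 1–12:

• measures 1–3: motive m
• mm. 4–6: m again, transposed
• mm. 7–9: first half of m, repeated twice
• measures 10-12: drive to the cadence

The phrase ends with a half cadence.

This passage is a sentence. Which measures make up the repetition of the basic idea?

measures 4–6

The presentation of a sentence is the basic idea (mm. 1–3) plus its repetition (bars 4–6); the repetition of the basic idea is therefore bars 4-6.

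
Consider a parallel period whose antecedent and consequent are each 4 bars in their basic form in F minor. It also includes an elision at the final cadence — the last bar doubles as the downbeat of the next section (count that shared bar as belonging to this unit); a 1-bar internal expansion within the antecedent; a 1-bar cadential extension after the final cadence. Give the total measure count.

Basic parallel period: 4 + 4 = 8 bars.
8 (basic form) + 1 (internal expansion) + 1 (cadential extension) = 10.
The elision shares a bar with the next section but does not change this unit's count.

10 measures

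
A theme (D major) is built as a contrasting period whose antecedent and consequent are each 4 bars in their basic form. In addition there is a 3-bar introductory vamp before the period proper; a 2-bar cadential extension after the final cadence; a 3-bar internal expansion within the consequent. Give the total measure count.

16 measures

Basic contrasting period: 4 + 4 = 8 bars.
8 (basic form) + 3 (introduction) + 2 (cadential extension) + 3 (internal expansion) = 16.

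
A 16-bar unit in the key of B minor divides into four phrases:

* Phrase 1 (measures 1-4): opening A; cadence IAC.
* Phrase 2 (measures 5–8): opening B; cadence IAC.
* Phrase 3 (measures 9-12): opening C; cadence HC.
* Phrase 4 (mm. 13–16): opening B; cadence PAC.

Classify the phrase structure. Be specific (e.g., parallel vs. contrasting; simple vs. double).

contrasting double period

Four phrases in two halves: the first half (bars 1–8) ends with an imperfect authentic cadence, the second (mm. 9-16) with a perfect authentic cadence — a large antecedent–consequent pair, i.e. a double period.
Phrase 3 begins with different material from phrase 1, making it contrasting.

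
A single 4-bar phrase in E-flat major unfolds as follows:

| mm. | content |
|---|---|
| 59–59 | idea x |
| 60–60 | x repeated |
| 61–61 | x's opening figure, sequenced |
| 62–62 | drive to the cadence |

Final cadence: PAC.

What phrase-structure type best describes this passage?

Basic idea (m. 59) + its repetition (bar 60) form the presentation; fragmentation and cadence (mm. 61-62) form the continuation — the 4-bar whole is a sentence.

sentence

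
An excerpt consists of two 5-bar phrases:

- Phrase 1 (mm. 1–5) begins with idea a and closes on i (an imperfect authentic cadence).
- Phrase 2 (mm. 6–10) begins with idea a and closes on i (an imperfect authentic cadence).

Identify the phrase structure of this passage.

repeated phrase

Both phrases have the same opening (a) and the same cadence (imperfect authentic cadence): the second is a restatement, not a consequent, so this is a repeated phrase rather than a period.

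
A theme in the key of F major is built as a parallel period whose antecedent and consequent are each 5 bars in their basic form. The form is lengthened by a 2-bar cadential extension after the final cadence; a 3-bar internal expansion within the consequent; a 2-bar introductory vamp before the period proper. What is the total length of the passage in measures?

17 measures

Basic parallel period: 5 + 5 = 10 bars.
10 (basic form) + 2 (cadential extension) + 3 (internal expansion) + 2 (introduction) = 17.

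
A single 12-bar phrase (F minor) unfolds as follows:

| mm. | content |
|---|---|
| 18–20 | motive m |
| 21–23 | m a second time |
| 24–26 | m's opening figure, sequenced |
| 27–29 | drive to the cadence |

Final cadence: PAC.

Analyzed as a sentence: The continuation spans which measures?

After the presentation (measures 18–23), the continuation covers the fragmentation through the cadence: bars 24-29.

measures 24–29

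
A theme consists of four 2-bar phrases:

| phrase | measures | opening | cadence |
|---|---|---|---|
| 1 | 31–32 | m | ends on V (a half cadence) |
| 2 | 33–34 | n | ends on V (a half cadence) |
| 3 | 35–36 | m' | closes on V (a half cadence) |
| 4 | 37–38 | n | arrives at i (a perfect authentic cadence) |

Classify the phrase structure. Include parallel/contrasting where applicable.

Four phrases in two halves: the first half (bars 31–34) ends with a half cadence, the second (mm. 35-38) with a perfect authentic cadence — a large antecedent–consequent pair, i.e. a double period.
Phrase 3 begins with the same material as phrase 1, making it parallel.

parallel double period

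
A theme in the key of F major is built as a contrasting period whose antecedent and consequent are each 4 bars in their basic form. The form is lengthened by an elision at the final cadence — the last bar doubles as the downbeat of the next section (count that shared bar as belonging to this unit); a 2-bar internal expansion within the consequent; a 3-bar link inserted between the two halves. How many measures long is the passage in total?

13 measures

Basic contrasting period: 4 + 4 = 8 bars.
8 (basic form) + 2 (internal expansion) + 3 (link) = 13.
The elision shares a bar with the next section but does not change this unit's count.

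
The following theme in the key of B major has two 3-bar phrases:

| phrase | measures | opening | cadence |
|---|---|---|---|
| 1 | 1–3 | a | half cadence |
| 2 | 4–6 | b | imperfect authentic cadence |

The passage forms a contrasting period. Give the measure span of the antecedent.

measures 1–3

The phrase ending with the weaker cadence (half cadence) is the antecedent; the one ending more conclusively (imperfect authentic cadence) is the consequent. The antecedent is measures 1–3.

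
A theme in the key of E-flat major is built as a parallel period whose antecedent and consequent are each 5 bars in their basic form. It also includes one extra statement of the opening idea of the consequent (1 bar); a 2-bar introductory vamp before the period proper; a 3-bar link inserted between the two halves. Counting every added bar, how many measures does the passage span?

Basic parallel period: 5 + 5 = 10 bars.
10 (basic form) + 1 (extra statement) + 2 (introduction) + 3 (link) = 16.

16 measures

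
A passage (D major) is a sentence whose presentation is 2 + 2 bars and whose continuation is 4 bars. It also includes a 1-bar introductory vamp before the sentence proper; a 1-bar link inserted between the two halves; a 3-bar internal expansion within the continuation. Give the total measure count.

Basic sentence: 2 + 2 + 4 = 8 bars.
8 (basic form) + 1 (introduction) + 1 (link) + 3 (internal expansion) = 13.

13 measures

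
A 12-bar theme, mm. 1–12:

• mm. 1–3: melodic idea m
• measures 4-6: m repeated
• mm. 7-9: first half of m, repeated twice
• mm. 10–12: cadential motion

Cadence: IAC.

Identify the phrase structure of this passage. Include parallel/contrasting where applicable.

sentence

Basic idea (measures 1–3) + its repetition (bars 4–6) form the presentation; fragmentation and cadence (bars 7–12) form the continuation — the 12-bar whole is a sentence.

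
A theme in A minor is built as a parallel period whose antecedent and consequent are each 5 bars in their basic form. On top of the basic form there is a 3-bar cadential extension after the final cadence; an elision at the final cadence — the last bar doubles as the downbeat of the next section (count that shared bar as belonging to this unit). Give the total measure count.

Basic parallel period: 5 + 5 = 10 bars.
10 (basic form) + 3 (cadential extension) = 13.
The elision shares a bar with the next section but does not change this unit's count.

13 measures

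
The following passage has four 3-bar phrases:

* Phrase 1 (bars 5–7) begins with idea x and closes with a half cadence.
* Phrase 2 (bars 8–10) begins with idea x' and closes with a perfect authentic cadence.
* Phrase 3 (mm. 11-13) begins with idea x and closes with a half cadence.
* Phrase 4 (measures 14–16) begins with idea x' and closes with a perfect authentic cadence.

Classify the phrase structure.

repeated period

The cadence pattern HC–PAC–HC–PAC is weak–strong twice, and phrases 3–4 restate phrases 1–2: a period heard twice, not a double period (which would end weakly at phrase 2).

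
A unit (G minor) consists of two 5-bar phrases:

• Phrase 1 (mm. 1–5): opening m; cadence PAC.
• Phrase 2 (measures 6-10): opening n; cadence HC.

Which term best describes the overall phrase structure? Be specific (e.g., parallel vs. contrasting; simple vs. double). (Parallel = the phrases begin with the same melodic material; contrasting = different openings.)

phrase group

The second phrase closes with a half cadence, which is not stronger than the first phrase's perfect authentic cadence; without a weak→strong cadential pair there is no antecedent–consequent relationship, so this is a phrase group rather than a period.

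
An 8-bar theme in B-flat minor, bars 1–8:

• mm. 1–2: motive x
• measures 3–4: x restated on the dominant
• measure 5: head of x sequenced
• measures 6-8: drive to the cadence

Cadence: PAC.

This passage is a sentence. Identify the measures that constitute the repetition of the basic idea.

measures 3–4

The presentation of a sentence is the basic idea (mm. 1-2) plus its repetition (bars 3–4); the repetition of the basic idea is therefore mm. 3–4.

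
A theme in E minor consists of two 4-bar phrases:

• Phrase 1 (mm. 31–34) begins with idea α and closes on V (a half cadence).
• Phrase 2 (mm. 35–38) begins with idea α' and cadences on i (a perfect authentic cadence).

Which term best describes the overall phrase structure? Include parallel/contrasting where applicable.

parallel period

Phrase 1 ends with a half cadence (weaker) and phrase 2 with a perfect authentic cadence (stronger): antecedent + consequent = a period.
The two phrases open with the same material (α / α'), so the period is parallel.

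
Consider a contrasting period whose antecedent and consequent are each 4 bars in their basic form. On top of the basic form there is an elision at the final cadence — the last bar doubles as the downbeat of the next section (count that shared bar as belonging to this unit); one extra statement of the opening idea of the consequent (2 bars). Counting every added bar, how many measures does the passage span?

Basic contrasting period: 4 + 4 = 8 bars.
8 (basic form) + 2 (extra statement) = 10.
The elision shares a bar with the next section but does not change this unit's count.

10 measures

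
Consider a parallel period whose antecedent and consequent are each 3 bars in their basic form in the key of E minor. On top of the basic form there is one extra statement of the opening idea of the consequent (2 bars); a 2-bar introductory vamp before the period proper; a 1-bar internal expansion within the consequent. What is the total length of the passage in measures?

Basic parallel period: 3 + 3 = 6 bars.
6 (basic form) + 2 (extra statement) + 2 (introduction) + 1 (internal expansion) = 11.

11 measures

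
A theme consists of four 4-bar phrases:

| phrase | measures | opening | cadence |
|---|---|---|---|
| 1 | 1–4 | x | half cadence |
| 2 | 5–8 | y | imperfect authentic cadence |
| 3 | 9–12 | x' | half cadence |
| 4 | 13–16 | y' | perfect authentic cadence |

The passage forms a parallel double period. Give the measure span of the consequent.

In a double period the first pair of phrases (ending imperfect authentic cadence) is the large antecedent and the second pair (ending perfect authentic cadence) is the large consequent; the consequent is measures 9–16.

measures 9–16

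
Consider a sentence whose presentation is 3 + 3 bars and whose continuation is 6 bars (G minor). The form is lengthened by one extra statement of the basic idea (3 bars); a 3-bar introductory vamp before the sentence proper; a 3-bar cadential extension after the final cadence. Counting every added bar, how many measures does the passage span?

Basic sentence: 3 + 3 + 6 = 12 bars.
12 (basic form) + 3 (extra statement) + 3 (introduction) + 3 (cadential extension) = 21.

21 measures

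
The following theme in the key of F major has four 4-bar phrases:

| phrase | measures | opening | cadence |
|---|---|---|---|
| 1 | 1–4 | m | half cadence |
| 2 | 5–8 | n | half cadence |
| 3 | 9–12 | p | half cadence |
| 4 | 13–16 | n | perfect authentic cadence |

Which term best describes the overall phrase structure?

Four phrases in two halves: the first half (measures 1–8) ends with a half cadence, the second (mm. 9-16) with a perfect authentic cadence — a large antecedent–consequent pair, i.e. a double period.
Phrase 3 begins with different material from phrase 1, making it contrasting.

contrasting double period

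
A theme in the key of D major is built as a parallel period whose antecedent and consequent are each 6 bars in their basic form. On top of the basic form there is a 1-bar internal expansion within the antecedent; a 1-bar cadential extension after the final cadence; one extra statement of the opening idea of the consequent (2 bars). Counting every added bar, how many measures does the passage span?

16 measures

Basic parallel period: 6 + 6 = 12 bars.
12 (basic form) + 1 (internal expansion) + 1 (cadential extension) + 2 (extra statement) = 16.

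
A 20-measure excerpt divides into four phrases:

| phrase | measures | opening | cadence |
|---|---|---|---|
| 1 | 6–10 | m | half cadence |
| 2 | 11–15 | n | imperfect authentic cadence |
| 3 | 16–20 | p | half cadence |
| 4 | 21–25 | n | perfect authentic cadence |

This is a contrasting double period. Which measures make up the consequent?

In a double period the first pair of phrases (ending imperfect authentic cadence) is the large antecedent and the second pair (ending perfect authentic cadence) is the large consequent; the consequent is measures 16–25.

measures 16–25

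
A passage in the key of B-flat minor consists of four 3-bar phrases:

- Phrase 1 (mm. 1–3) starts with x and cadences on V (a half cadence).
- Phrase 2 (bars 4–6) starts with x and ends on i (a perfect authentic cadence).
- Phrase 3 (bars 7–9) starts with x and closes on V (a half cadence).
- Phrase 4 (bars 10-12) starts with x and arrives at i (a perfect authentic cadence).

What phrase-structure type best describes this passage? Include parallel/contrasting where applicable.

repeated period

The cadence pattern HC–PAC–HC–PAC is weak–strong twice, and phrases 3–4 restate phrases 1–2: a period heard twice, not a double period (which would end weakly at phrase 2).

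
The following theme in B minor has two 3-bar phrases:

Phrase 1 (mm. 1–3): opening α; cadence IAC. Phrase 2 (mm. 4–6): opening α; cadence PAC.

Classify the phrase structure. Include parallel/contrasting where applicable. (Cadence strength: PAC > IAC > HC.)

parallel period

Phrase 1 ends with an imperfect authentic cadence (weaker) and phrase 2 with a perfect authentic cadence (stronger): antecedent + consequent = a period.
The two phrases open with the same material (α / α), so the period is parallel.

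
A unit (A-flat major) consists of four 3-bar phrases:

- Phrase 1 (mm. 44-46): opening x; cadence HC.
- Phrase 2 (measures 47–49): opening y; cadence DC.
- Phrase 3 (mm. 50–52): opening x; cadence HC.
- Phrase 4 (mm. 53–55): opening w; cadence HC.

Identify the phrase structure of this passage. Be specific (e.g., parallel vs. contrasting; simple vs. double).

Phrase 4 ends with a half cadence, no stronger than phrase 2's deceptive cadence, so the four phrases do not form a double period; nor do phrases 3–4 duplicate 1–2, so it is not a repeated period. With no phrase reaching a conclusive cadence, the passage is a phrase group.

phrase group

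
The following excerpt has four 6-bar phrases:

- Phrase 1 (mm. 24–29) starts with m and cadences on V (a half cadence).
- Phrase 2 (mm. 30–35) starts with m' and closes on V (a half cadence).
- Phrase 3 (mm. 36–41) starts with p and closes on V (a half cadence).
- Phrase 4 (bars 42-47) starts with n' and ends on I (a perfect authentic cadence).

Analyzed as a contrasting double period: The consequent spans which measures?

In a double period the four phrases pair into a large antecedent (phrases 1–2, ending half cadence) and a large consequent (phrases 3–4, ending perfect authentic cadence). The consequent spans measures 36-47.

measures 36–47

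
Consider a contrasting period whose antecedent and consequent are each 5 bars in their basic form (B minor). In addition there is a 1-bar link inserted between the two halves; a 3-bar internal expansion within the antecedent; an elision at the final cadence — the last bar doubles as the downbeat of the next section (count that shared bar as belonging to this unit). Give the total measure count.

14 measures

Basic contrasting period: 5 + 5 = 10 bars.
10 (basic form) + 1 (link) + 3 (internal expansion) = 14.
The elision shares a bar with the next section but does not change this unit's count.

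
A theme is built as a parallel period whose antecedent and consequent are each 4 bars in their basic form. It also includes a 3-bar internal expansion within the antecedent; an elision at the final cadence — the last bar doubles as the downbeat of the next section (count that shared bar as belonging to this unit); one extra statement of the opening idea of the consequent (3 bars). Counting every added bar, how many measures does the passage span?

14 measures

Basic parallel period: 4 + 4 = 8 bars.
8 (basic form) + 3 (internal expansion) + 3 (extra statement) = 14.
The elision shares a bar with the next section but does not change this unit's count.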